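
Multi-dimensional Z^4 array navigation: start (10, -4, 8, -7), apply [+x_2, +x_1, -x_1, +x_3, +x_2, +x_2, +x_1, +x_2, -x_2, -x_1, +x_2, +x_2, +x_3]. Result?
(10, 1, 10, -7)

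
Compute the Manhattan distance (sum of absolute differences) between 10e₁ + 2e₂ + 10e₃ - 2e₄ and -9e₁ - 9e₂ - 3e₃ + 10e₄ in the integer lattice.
55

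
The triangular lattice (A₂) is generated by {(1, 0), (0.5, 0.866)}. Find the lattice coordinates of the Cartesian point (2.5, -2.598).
4b₁ - 3b₂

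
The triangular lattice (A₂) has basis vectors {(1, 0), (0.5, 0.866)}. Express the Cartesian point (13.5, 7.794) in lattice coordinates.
9b₁ + 9b₂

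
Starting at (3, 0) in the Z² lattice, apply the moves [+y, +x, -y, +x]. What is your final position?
(5, 0)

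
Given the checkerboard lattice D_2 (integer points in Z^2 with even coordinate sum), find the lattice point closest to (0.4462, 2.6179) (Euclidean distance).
(1, 3)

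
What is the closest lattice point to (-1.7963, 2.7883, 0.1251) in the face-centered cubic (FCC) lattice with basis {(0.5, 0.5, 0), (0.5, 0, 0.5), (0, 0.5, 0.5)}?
(-2, 3, 0)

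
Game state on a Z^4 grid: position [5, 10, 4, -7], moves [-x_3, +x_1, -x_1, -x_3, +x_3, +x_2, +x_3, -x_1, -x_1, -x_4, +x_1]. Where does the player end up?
(4, 11, 4, -8)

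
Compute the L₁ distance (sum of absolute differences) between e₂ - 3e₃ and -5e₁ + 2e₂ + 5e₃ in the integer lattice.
14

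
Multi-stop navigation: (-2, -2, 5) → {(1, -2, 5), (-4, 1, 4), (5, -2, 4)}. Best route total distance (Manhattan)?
20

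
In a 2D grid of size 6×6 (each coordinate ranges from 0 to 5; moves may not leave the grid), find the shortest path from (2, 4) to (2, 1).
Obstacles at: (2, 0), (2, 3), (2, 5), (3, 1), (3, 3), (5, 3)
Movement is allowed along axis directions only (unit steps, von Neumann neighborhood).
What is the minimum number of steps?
5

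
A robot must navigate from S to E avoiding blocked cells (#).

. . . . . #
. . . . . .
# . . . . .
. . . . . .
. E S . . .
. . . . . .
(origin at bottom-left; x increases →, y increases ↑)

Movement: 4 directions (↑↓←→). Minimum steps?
1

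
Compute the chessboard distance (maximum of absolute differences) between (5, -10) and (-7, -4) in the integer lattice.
12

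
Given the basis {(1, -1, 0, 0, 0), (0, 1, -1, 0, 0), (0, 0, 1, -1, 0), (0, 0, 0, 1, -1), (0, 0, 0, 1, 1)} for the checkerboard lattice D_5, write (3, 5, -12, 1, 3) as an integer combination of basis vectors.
3b₁ + 8b₂ - 4b₃ - 3b₄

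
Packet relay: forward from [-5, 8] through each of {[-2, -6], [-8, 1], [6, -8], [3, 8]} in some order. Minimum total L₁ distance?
49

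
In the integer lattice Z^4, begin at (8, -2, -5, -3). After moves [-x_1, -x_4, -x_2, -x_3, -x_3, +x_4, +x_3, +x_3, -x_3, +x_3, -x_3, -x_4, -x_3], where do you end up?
(7, -3, -7, -4)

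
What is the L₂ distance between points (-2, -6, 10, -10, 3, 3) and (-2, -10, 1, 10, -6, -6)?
25.671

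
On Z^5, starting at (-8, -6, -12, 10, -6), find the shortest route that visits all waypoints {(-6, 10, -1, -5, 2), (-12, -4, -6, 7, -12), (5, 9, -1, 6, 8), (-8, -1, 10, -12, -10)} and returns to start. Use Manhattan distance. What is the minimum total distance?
194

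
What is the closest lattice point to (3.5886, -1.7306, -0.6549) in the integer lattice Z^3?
(4, -2, -1)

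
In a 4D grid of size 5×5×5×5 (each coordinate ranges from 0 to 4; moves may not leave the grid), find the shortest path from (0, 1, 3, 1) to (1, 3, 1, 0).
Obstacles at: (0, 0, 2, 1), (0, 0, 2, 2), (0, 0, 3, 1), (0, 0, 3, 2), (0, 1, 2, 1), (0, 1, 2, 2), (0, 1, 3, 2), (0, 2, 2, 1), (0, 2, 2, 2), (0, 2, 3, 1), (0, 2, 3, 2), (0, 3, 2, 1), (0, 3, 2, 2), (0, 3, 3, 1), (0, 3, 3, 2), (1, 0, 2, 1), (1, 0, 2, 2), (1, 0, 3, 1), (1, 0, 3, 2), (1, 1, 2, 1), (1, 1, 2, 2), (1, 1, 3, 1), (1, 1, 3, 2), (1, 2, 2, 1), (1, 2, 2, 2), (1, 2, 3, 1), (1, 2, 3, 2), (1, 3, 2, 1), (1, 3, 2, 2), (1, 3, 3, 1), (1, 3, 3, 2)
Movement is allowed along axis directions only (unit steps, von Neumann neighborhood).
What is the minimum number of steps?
6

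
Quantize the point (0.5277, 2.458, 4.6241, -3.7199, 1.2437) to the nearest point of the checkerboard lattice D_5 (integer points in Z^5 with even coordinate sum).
(0, 2, 5, -4, 1)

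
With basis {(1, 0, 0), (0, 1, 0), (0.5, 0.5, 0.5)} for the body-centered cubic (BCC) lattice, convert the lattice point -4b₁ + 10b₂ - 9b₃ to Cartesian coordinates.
(-8.5, 5.5, -4.5)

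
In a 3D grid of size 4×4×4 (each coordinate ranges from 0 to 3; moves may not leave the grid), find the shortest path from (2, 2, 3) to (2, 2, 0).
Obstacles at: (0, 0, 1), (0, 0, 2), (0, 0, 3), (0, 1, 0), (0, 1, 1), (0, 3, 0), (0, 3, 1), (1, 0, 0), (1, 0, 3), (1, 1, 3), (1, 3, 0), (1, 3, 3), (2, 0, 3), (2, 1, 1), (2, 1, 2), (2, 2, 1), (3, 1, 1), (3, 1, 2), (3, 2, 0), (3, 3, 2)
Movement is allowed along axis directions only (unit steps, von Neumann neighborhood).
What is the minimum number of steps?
5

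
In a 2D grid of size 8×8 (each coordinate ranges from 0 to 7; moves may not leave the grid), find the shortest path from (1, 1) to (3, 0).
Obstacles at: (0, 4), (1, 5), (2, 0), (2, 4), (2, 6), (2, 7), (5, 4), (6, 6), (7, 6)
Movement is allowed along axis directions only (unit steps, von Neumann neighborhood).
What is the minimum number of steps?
3
(one shortest path: (1, 1) → (2, 1) → (3, 1) → (3, 0))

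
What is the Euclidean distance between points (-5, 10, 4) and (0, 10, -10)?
14.8661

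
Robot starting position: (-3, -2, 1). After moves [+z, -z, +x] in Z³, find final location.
(-2, -2, 1)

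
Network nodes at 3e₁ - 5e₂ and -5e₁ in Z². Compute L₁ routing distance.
13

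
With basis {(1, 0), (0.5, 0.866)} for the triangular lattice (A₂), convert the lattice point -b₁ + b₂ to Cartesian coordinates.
(-0.5, 0.866)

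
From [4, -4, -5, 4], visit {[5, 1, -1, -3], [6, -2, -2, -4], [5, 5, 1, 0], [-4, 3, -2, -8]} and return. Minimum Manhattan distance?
80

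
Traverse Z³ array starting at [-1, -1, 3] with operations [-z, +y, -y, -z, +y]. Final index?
(-1, 0, 1)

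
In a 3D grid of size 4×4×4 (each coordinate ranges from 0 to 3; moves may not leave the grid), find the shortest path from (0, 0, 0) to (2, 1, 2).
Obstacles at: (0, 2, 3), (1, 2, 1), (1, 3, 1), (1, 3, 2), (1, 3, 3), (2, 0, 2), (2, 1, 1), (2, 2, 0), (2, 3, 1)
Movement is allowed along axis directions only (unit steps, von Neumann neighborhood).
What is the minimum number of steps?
5
(one shortest path: (0, 0, 0) → (1, 0, 0) → (1, 1, 0) → (1, 1, 1) → (1, 1, 2) → (2, 1, 2))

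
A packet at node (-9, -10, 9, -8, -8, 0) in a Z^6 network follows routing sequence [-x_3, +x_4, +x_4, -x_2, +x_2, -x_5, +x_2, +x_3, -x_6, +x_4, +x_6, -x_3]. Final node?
(-9, -9, 8, -5, -9, 0)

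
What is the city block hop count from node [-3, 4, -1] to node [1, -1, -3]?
11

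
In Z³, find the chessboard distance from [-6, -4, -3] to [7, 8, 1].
13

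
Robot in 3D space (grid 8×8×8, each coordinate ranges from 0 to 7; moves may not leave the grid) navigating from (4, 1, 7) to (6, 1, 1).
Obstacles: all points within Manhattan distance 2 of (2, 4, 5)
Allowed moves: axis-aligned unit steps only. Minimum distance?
8
(one shortest path: (4, 1, 7) → (5, 1, 7) → (6, 1, 7) → (6, 1, 6) → (6, 1, 5) → (6, 1, 4) → (6, 1, 3) → (6, 1, 2) → (6, 1, 1))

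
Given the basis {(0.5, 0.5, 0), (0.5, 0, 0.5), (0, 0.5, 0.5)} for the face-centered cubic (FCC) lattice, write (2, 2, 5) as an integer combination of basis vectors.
-b₁ + 5b₂ + 5b₃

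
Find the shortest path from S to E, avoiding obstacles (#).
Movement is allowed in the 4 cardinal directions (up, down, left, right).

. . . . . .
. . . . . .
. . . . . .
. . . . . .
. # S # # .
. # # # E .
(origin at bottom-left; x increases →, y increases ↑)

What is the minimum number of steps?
7
(one shortest path: (2, 1) → (2, 2) → (3, 2) → (4, 2) → (5, 2) → (5, 1) → (5, 0) → (4, 0))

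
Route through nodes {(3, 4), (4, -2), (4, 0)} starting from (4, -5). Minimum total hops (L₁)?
10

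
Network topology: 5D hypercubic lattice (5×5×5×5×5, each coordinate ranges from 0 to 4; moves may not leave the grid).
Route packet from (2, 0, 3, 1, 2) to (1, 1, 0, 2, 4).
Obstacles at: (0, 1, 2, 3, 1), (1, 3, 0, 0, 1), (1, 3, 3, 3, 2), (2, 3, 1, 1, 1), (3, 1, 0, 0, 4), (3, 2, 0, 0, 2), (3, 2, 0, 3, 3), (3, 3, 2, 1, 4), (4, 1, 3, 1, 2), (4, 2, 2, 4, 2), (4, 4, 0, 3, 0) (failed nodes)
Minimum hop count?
8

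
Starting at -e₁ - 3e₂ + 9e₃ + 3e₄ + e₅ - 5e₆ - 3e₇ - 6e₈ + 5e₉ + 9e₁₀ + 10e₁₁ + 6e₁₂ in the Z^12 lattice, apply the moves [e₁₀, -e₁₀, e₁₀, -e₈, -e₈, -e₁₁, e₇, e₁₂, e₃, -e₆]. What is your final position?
(-1, -3, 10, 3, 1, -6, -2, -8, 5, 10, 9, 7)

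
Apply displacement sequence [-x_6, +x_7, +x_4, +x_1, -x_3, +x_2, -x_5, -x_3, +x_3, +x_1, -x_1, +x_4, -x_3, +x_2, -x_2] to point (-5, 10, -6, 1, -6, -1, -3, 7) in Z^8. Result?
(-4, 11, -8, 3, -7, -2, -2, 7)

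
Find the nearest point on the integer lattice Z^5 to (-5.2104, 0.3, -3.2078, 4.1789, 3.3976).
(-5, 0, -3, 4, 3)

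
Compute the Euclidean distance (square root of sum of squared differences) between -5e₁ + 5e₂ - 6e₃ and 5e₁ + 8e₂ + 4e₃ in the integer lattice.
14.4568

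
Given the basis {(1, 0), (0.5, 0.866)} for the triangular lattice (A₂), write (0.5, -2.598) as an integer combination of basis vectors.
2b₁ - 3b₂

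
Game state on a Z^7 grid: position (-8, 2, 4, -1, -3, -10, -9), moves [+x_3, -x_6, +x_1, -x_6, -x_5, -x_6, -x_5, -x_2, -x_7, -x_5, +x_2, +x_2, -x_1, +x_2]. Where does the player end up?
(-8, 4, 5, -1, -6, -13, -10)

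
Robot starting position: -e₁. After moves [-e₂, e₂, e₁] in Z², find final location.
(0, 0)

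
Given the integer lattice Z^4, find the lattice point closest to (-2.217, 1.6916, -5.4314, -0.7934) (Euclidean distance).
(-2, 2, -5, -1)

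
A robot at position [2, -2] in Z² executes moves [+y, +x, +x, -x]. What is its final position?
(3, -1)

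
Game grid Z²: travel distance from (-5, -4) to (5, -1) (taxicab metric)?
13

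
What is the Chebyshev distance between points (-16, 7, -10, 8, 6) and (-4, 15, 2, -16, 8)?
24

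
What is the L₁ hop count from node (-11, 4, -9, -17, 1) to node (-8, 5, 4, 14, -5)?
54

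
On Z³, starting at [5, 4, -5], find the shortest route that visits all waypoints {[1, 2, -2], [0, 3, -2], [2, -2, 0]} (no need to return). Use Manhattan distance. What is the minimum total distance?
18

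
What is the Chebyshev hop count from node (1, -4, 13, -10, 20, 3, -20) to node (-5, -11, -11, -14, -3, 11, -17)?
24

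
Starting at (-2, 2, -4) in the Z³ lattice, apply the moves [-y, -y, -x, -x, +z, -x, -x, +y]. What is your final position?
(-6, 1, -3)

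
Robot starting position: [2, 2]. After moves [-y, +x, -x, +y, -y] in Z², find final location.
(2, 1)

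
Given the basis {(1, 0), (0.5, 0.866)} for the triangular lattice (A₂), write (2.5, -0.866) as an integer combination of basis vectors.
3b₁ - b₂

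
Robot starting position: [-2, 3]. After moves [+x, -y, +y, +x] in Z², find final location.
(0, 3)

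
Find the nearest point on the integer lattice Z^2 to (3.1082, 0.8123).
(3, 1)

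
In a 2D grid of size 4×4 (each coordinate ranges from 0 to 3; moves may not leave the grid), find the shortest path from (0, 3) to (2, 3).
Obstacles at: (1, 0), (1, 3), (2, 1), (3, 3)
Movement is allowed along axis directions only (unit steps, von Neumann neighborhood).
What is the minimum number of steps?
4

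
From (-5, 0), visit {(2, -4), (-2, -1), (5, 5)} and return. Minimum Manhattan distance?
38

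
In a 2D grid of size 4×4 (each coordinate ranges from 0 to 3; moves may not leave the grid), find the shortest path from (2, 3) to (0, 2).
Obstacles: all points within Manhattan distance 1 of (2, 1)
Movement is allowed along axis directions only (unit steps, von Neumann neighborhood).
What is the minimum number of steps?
3
(one shortest path: (2, 3) → (1, 3) → (0, 3) → (0, 2))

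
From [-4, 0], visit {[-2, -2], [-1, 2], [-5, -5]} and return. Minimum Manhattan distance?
22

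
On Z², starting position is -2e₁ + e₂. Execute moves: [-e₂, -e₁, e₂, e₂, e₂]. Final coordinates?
(-3, 3)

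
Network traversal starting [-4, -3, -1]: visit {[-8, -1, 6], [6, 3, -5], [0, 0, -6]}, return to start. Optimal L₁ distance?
64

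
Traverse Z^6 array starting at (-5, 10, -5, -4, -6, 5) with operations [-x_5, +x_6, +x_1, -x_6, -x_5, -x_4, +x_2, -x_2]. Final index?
(-4, 10, -5, -5, -8, 5)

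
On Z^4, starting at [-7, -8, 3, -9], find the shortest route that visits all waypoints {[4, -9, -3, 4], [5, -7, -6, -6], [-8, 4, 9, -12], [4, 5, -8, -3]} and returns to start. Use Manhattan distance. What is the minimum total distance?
126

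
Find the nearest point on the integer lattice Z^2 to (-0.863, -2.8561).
(-1, -3)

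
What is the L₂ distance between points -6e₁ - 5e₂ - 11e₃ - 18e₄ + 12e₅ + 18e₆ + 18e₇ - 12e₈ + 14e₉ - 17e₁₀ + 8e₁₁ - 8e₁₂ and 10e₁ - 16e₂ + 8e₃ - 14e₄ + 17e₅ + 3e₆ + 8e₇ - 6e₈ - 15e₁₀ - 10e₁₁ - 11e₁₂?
40.9023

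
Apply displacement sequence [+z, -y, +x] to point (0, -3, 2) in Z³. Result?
(1, -4, 3)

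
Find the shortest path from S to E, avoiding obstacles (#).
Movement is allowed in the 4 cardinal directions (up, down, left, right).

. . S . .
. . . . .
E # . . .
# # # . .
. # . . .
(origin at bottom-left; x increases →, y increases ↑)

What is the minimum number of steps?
4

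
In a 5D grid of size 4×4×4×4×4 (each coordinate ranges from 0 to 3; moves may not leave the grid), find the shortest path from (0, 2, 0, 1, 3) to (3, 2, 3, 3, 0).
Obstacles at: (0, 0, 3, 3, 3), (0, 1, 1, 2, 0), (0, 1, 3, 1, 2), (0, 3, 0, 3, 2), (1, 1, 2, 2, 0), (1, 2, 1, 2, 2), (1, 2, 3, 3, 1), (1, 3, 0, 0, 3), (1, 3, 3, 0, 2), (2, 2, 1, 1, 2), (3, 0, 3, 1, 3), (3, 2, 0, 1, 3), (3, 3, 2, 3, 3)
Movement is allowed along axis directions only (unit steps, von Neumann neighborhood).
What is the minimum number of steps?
11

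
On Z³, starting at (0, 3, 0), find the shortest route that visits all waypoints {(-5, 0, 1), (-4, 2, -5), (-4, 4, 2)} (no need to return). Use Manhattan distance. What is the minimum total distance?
22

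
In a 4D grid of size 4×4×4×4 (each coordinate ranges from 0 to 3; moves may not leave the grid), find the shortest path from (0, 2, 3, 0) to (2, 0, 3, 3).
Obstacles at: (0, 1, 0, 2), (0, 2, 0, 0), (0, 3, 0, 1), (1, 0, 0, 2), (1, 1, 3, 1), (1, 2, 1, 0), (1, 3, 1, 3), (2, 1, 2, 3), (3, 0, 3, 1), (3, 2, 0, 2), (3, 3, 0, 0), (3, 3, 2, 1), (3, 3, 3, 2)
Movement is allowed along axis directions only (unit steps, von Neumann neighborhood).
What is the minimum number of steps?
7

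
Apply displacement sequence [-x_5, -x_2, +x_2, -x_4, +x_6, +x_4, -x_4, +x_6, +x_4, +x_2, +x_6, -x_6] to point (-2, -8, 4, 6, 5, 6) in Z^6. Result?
(-2, -7, 4, 6, 4, 8)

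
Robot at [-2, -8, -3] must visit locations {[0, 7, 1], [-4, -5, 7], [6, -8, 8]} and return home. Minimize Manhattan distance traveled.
76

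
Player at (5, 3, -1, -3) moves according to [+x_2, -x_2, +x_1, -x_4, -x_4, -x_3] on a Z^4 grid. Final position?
(6, 3, -2, -5)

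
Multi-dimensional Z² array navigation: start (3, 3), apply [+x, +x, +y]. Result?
(5, 4)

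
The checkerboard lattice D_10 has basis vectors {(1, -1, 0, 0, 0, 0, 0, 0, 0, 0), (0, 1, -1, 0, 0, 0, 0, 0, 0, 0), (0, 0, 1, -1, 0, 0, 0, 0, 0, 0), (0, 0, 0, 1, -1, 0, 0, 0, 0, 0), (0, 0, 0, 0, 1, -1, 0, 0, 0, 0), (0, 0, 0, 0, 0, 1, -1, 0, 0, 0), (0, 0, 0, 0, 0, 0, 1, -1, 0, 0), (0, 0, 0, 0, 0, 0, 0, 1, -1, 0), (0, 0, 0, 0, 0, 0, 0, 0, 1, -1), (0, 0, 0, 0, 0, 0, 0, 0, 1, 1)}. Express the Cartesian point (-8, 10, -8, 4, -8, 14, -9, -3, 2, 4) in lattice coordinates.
-8b₁ + 2b₂ - 6b₃ - 2b₄ - 10b₅ + 4b₆ - 5b₇ - 8b₈ - 5b₉ - b₁₀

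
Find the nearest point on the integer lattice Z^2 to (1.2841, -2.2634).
(1, -2)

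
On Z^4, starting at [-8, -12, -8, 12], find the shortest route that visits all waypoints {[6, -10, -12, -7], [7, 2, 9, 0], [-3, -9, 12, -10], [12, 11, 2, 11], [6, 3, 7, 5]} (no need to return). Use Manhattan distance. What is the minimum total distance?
144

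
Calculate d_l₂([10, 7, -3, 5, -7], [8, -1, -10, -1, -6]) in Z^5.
12.4097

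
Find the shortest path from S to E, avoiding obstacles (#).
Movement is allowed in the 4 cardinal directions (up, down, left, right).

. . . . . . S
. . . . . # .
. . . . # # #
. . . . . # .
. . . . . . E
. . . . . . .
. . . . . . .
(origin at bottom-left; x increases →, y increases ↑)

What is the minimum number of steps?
10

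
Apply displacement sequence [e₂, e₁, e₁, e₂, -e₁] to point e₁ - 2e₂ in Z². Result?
(2, 0)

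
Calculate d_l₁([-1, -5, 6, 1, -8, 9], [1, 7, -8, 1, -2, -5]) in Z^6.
48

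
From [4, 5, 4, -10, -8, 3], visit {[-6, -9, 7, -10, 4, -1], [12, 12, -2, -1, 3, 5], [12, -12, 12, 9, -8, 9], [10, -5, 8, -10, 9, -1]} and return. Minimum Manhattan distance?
234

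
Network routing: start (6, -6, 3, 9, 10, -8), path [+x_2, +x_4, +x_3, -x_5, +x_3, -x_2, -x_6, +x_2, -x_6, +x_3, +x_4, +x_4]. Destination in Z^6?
(6, -5, 6, 12, 9, -10)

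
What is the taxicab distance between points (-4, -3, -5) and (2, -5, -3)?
10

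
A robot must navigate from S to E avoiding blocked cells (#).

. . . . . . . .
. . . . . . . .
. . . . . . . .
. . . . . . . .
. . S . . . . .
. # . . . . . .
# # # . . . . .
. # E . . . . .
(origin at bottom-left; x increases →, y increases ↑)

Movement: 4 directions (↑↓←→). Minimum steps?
5
(one shortest path: (2, 3) → (3, 3) → (3, 2) → (3, 1) → (3, 0) → (2, 0))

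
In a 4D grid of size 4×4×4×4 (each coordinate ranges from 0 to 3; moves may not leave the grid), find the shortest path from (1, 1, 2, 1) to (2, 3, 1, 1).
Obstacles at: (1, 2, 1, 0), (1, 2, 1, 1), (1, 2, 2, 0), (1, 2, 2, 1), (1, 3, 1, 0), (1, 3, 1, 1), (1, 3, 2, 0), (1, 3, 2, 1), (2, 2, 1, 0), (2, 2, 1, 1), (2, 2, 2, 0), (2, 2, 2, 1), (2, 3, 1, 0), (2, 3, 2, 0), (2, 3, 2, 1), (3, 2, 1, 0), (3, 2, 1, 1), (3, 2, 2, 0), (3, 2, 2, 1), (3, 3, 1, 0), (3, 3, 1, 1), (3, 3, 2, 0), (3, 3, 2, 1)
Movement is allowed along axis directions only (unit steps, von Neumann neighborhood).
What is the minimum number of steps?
6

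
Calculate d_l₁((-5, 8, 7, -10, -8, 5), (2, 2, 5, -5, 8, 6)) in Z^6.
37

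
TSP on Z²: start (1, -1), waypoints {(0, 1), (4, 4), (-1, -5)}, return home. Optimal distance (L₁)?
28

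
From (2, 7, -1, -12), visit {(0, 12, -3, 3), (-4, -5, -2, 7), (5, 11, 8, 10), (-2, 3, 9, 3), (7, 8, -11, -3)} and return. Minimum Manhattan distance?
160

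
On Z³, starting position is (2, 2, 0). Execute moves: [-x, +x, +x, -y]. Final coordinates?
(3, 1, 0)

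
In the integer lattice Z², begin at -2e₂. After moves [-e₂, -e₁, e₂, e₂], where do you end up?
(-1, -1)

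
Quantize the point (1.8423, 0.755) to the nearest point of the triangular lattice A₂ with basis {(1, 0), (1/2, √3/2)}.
(1.5, 0.866)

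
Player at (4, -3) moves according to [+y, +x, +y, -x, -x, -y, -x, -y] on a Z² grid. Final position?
(2, -3)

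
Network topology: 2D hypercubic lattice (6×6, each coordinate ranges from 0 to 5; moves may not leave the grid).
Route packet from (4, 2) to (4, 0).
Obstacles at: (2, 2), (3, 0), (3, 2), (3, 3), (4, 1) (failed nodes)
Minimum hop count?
4
(one shortest path: (4, 2) → (5, 2) → (5, 1) → (5, 0) → (4, 0))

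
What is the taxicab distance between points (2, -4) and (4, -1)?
5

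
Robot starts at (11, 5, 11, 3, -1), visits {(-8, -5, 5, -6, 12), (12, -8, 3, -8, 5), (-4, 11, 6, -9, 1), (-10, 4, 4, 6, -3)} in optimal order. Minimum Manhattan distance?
137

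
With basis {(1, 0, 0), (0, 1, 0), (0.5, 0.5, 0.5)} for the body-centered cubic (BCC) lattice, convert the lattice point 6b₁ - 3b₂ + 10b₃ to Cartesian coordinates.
(11, 2, 5)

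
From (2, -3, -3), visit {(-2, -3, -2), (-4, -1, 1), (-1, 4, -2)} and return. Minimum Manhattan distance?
34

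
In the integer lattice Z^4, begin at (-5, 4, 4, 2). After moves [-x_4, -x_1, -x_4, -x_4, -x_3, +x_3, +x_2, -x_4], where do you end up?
(-6, 5, 4, -2)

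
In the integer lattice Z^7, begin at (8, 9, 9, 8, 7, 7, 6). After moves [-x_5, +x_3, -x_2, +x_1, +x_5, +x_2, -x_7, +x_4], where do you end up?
(9, 9, 10, 9, 7, 7, 5)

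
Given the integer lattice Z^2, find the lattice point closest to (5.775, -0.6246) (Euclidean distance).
(6, -1)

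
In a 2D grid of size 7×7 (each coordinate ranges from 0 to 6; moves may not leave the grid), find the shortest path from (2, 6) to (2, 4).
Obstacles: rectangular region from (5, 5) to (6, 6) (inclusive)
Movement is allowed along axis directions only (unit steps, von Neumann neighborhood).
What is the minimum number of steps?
2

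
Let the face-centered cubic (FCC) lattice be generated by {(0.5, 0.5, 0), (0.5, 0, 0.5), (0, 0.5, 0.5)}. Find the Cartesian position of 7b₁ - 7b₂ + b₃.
(0, 4, -3)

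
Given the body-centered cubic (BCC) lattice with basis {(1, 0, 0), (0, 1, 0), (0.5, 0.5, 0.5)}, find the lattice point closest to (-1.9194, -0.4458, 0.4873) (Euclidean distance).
(-1.5, -0.5, 0.5)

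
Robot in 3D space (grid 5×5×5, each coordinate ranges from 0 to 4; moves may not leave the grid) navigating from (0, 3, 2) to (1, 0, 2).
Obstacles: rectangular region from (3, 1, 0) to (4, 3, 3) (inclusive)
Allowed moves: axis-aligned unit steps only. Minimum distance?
4
(one shortest path: (0, 3, 2) → (1, 3, 2) → (1, 2, 2) → (1, 1, 2) → (1, 0, 2))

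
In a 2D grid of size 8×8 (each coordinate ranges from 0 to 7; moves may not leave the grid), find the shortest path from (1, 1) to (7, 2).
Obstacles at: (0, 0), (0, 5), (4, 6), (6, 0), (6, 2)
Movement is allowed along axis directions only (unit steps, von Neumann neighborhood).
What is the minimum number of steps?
7
(one shortest path: (1, 1) → (2, 1) → (3, 1) → (4, 1) → (5, 1) → (6, 1) → (7, 1) → (7, 2))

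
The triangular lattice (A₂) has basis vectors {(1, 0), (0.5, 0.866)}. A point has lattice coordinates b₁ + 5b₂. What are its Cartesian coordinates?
(3.5, 4.33)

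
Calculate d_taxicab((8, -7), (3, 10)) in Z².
22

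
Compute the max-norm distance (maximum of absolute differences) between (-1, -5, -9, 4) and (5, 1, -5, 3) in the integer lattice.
6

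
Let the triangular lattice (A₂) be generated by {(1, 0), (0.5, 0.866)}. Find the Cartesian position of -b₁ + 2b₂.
(0, 1.732)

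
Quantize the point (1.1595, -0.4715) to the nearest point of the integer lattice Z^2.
(1, 0)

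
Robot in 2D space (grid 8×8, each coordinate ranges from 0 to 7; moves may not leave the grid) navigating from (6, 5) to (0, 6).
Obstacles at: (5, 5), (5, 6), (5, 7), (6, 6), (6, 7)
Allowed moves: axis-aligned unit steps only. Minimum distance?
9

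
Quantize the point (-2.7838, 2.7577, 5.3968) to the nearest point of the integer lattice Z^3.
(-3, 3, 5)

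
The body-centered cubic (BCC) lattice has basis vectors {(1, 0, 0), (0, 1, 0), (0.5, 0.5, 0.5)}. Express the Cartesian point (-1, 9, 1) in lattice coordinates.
-2b₁ + 8b₂ + 2b₃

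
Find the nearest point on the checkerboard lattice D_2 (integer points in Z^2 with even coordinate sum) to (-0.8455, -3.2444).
(-1, -3)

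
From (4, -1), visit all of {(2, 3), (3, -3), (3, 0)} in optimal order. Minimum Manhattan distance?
10
(one optimal route: (4, -1) → (3, -3) → (3, 0) → (2, 3))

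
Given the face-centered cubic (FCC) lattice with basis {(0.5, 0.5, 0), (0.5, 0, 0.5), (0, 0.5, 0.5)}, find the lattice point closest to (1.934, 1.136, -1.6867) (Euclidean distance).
(2, 1, -2)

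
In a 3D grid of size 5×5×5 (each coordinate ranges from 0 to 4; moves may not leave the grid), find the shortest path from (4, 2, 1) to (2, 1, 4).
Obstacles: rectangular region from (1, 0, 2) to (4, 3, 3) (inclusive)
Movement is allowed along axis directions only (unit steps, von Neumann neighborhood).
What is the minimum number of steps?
10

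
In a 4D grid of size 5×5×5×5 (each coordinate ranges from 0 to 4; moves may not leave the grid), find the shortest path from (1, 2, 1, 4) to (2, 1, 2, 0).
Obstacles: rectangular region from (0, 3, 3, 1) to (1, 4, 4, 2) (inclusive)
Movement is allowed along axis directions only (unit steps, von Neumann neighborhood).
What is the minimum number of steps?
7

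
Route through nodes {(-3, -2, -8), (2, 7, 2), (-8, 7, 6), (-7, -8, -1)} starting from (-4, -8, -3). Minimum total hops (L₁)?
60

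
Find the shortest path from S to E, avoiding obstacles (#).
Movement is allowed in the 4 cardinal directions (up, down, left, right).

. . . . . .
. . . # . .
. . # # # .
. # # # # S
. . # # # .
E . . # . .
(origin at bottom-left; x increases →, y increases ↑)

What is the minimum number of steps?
13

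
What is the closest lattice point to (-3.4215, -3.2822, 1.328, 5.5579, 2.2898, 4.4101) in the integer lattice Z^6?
(-3, -3, 1, 6, 2, 4)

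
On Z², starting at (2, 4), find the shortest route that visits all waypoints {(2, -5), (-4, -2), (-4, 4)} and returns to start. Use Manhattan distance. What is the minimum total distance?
30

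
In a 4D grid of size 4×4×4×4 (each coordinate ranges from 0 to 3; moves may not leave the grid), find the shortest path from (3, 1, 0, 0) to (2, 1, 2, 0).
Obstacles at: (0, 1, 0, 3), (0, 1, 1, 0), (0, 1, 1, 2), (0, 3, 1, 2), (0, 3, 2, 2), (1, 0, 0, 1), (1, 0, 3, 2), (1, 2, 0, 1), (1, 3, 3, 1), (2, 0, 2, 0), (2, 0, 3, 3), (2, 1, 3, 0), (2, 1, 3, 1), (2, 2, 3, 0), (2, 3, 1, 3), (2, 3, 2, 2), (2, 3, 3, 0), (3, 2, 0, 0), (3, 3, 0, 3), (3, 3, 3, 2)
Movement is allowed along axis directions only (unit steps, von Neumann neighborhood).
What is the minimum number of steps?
3
(one shortest path: (3, 1, 0, 0) → (2, 1, 0, 0) → (2, 1, 1, 0) → (2, 1, 2, 0))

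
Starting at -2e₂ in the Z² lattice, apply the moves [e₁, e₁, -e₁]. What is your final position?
(1, -2)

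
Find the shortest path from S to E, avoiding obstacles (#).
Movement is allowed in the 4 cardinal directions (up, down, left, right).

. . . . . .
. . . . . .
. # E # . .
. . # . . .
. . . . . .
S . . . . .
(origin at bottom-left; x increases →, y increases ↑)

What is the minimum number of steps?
7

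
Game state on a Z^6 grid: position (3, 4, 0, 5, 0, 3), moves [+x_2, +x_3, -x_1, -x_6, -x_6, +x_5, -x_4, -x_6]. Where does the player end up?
(2, 5, 1, 4, 1, 0)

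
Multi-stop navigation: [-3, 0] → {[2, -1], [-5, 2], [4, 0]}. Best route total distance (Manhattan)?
17
(one optimal route: (-3, 0) → (-5, 2) → (2, -1) → (4, 0))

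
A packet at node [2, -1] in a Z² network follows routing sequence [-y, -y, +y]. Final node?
(2, -2)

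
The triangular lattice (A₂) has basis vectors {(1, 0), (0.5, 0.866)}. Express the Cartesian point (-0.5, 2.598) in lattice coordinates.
-2b₁ + 3b₂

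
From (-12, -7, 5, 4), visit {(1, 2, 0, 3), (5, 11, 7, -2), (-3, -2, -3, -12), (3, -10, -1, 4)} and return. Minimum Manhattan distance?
144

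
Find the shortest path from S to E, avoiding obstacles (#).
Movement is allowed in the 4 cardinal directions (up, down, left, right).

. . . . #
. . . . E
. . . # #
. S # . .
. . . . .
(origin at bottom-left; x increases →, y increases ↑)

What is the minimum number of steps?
5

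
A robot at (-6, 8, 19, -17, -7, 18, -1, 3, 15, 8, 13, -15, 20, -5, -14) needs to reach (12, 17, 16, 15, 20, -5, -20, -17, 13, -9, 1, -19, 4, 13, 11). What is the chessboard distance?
32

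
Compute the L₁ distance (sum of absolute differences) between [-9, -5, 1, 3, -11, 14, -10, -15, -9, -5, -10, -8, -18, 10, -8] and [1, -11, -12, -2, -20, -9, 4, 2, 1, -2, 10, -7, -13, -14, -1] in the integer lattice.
167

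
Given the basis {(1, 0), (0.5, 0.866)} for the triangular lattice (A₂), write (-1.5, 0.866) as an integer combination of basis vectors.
-2b₁ + b₂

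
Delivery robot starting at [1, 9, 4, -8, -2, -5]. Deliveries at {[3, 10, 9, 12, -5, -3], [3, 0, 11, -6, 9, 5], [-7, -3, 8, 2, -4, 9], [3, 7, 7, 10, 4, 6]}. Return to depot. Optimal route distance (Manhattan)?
180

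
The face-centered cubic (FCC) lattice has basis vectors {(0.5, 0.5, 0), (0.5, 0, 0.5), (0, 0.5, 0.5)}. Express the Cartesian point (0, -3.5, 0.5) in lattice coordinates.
-4b₁ + 4b₂ - 3b₃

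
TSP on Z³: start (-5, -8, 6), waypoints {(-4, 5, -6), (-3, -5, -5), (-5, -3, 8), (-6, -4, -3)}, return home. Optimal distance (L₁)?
62
(one optimal route: (-5, -8, 6) → (-3, -5, -5) → (-4, 5, -6) → (-6, -4, -3) → (-5, -3, 8) → (-5, -8, 6))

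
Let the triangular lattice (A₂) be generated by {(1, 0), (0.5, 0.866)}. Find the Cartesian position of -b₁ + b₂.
(-0.5, 0.866)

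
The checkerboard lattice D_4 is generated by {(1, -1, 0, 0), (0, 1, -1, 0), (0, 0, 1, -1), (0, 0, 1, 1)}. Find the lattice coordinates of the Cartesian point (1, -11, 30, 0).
b₁ - 10b₂ + 10b₃ + 10b₄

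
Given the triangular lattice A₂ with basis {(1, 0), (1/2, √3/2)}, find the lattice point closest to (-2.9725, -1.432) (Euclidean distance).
(-3, -1.732)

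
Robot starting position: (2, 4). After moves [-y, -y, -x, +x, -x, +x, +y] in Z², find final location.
(2, 3)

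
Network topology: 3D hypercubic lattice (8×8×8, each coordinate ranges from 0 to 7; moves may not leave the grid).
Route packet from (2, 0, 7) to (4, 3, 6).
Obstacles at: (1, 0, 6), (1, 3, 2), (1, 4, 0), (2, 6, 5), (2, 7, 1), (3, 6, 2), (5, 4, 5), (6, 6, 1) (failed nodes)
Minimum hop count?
6
(one shortest path: (2, 0, 7) → (3, 0, 7) → (4, 0, 7) → (4, 1, 7) → (4, 2, 7) → (4, 3, 7) → (4, 3, 6))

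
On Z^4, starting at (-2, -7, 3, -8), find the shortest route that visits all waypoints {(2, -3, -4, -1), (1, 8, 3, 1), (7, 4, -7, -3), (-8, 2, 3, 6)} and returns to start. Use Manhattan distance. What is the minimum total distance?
112
(one optimal route: (-2, -7, 3, -8) → (2, -3, -4, -1) → (7, 4, -7, -3) → (1, 8, 3, 1) → (-8, 2, 3, 6) → (-2, -7, 3, -8))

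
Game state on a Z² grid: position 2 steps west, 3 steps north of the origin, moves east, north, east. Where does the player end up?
(0, 4)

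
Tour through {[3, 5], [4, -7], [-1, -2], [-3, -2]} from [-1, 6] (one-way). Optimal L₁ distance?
30
(one optimal route: (-1, 6) → (3, 5) → (4, -7) → (-1, -2) → (-3, -2))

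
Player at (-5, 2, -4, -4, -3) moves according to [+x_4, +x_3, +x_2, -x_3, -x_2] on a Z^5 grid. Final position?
(-5, 2, -4, -3, -3)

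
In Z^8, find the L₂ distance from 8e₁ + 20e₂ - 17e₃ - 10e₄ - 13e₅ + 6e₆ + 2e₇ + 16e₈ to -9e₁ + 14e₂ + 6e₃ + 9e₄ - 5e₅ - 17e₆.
45.4753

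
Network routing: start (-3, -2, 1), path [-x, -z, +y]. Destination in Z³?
(-4, -1, 0)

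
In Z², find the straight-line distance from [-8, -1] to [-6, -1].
2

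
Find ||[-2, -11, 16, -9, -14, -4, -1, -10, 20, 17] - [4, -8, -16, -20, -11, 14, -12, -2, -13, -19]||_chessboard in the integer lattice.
36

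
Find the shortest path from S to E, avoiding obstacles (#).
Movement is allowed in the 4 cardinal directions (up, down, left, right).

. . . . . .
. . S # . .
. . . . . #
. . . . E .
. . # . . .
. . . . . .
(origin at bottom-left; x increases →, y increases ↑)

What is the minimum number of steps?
4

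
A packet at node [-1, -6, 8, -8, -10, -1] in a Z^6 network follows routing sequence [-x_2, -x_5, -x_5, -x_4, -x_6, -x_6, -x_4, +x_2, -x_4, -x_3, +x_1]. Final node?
(0, -6, 7, -11, -12, -3)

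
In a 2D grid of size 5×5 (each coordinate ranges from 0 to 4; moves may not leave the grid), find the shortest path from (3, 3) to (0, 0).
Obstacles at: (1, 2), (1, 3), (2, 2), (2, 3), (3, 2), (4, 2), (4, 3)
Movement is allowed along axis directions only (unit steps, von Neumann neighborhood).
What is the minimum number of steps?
8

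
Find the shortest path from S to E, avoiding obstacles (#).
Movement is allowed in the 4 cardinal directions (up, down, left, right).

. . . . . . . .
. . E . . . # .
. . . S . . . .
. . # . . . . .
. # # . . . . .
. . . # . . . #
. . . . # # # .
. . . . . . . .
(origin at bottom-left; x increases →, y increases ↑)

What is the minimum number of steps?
2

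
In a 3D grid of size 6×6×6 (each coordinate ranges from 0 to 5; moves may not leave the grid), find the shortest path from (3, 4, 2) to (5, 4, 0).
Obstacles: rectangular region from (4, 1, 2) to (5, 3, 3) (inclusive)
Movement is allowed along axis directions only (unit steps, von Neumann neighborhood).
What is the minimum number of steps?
4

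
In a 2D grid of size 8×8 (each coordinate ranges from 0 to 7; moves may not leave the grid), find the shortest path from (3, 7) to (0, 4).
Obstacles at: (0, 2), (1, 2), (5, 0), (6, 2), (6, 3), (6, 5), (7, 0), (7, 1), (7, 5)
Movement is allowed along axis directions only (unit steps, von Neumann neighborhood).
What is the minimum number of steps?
6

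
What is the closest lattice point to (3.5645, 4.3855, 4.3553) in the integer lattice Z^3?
(4, 4, 4)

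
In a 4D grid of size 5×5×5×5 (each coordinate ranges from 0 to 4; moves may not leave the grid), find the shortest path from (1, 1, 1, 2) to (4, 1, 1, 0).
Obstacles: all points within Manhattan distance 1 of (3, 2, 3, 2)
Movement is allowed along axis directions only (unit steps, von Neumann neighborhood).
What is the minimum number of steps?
5
(one shortest path: (1, 1, 1, 2) → (2, 1, 1, 2) → (3, 1, 1, 2) → (4, 1, 1, 2) → (4, 1, 1, 1) → (4, 1, 1, 0))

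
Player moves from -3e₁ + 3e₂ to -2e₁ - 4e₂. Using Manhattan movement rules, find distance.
8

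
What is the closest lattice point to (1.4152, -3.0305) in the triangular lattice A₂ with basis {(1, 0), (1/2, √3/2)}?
(1.5, -2.598)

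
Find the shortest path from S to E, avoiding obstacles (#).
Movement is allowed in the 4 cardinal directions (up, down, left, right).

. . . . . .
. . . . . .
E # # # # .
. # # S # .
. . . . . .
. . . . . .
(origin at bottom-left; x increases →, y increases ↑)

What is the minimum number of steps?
6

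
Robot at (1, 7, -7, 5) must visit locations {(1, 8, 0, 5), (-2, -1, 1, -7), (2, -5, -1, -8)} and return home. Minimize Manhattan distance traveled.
76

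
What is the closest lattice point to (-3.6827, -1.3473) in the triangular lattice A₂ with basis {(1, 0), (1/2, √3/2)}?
(-4, -1.732)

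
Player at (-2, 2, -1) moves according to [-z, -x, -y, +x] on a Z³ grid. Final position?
(-2, 1, -2)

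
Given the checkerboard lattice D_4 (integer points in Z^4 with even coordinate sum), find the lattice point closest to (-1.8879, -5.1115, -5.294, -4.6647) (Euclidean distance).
(-2, -5, -5, -4)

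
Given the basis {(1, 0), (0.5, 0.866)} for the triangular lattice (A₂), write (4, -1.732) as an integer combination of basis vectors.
5b₁ - 2b₂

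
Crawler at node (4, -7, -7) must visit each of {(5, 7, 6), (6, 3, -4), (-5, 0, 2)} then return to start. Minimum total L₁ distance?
76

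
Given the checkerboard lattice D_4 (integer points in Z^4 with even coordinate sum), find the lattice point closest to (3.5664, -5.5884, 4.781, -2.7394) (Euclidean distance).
(4, -6, 5, -3)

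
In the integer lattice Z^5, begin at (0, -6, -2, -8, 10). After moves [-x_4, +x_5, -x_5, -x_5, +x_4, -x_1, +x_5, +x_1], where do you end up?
(0, -6, -2, -8, 10)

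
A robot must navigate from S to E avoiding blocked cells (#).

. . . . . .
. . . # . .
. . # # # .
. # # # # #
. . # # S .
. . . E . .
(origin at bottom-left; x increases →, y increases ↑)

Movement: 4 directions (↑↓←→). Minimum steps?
2
(one shortest path: (4, 1) → (4, 0) → (3, 0))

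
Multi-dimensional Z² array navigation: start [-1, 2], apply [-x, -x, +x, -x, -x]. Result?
(-4, 2)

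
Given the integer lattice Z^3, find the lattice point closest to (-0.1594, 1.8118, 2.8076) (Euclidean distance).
(0, 2, 3)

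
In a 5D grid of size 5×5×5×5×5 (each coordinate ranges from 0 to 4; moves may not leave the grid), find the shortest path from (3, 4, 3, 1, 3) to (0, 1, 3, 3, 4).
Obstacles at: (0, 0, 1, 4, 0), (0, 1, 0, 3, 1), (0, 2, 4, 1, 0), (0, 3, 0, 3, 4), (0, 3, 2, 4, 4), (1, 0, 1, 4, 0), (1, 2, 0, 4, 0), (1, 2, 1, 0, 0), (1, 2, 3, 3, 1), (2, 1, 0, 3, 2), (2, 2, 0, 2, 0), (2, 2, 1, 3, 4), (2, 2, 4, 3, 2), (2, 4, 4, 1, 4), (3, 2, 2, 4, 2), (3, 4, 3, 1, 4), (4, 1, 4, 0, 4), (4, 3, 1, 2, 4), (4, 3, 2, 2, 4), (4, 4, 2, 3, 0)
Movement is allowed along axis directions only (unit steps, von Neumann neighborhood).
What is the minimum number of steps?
9
(one shortest path: (3, 4, 3, 1, 3) → (2, 4, 3, 1, 3) → (1, 4, 3, 1, 3) → (0, 4, 3, 1, 3) → (0, 3, 3, 1, 3) → (0, 2, 3, 1, 3) → (0, 1, 3, 1, 3) → (0, 1, 3, 2, 3) → (0, 1, 3, 3, 3) → (0, 1, 3, 3, 4))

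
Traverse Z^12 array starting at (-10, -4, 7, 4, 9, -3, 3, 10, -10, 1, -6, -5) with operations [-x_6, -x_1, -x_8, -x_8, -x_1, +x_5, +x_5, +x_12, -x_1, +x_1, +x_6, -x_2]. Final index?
(-12, -5, 7, 4, 11, -3, 3, 8, -10, 1, -6, -4)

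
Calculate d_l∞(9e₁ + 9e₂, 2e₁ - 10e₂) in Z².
19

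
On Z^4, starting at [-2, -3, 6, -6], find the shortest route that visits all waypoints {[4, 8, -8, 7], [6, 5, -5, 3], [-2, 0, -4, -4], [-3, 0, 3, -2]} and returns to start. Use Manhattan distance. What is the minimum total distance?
94
(one optimal route: (-2, -3, 6, -6) → (-2, 0, -4, -4) → (4, 8, -8, 7) → (6, 5, -5, 3) → (-3, 0, 3, -2) → (-2, -3, 6, -6))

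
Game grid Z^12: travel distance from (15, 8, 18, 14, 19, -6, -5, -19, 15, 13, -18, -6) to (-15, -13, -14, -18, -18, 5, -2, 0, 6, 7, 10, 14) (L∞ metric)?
37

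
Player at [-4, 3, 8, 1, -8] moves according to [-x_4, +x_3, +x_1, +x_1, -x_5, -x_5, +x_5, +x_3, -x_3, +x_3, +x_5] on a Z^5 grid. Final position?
(-2, 3, 10, 0, -8)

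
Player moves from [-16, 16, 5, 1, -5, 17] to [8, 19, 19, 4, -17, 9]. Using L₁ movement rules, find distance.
64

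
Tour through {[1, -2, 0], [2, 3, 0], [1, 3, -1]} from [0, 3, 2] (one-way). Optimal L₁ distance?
12
(one optimal route: (0, 3, 2) → (2, 3, 0) → (1, 3, -1) → (1, -2, 0))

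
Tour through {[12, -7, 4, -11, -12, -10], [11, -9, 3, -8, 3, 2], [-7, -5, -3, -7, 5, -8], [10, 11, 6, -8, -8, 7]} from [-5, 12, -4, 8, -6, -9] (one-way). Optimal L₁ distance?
168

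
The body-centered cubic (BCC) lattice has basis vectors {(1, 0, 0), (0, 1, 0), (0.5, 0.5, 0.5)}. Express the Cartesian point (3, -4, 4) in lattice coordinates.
-b₁ - 8b₂ + 8b₃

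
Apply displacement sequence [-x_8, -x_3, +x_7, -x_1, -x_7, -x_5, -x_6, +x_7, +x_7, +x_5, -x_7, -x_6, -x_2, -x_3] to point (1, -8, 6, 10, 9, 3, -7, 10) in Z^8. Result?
(0, -9, 4, 10, 9, 1, -6, 9)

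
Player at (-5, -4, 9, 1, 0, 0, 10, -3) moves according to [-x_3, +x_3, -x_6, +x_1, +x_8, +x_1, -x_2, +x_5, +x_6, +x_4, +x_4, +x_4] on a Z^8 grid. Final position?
(-3, -5, 9, 4, 1, 0, 10, -2)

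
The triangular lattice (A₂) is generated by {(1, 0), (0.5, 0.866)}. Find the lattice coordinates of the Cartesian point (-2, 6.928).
-6b₁ + 8b₂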